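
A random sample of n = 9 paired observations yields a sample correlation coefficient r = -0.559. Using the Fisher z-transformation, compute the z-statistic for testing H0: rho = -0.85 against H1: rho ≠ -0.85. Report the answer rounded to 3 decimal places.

1.530

Fisher z: atanh(-0.559) = -0.631377, atanh(-0.85) = -1.256153
z = (z_r − z_0)·√(n−3) = (-0.631377 − (-1.256153))·√6 = 0.624776 · 2.449490 = 1.530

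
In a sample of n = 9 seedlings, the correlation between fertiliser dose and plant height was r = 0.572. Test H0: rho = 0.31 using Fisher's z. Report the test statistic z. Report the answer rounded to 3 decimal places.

Fisher z: atanh(0.572) = 0.650490, atanh(0.31) = 0.320545
z = (z_r − z_0)·√(n−3) = (0.650490 − 0.320545)·√6 = 0.329945 · 2.449490 = 0.808

0.808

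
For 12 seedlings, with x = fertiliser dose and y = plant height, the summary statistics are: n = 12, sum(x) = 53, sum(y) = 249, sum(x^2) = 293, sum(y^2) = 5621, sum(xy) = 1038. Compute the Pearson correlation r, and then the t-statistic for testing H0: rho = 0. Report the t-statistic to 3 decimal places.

Numerator: nΣxy − (Σx)(Σy) = 12·1038 − (53)(249) = -741
Denominator: √[(nΣx²−(Σx)²)(nΣy²−(Σy)²)]
  nΣx²−(Σx)² = 12·293 − 2809 = 707;  nΣy²−(Σy)² = 12·5621 − 62001 = 5451
  √(707·5451) = √3853857 = 1963.1243
r = -741 / 1963.1243 = -0.3775
t = r·√(n−2)/√(1−r²) = -0.3775·√10 / √(1−0.142506) = -1.193760 / 0.926010 = -1.289

-1.289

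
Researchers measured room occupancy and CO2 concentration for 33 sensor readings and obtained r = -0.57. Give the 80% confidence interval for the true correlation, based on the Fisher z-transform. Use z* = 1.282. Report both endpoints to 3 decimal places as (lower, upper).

(-0.707, -0.391)

Fisher z: z_r = atanh(r) = ½·ln((1+(-0.57))/(1−(-0.57))) = -0.647523
SE(z) = 1/√(n−3) = 1/√30 = 0.182574
80% ⇒ z* = 1.282; margin = 1.282·0.182574 = 0.234060
CI on z-scale: (-0.881583, -0.413463)
Back-transform: tanh(-0.881583) = -0.707211, tanh(-0.413463) = -0.391409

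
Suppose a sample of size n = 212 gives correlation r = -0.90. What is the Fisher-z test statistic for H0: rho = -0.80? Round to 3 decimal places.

Fisher z: atanh(-0.90) = -1.472219, atanh(-0.80) = -1.098612
z = (z_r − z_0)·√(n−3) = (-1.472219 − (-1.098612))·√209 = -0.373607 · 14.456832 = -5.401

-5.401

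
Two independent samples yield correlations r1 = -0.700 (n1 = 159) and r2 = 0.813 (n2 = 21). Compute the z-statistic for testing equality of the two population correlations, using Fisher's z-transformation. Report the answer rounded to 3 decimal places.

z1 = atanh(-0.700) = -0.867301,  z2 = atanh(0.813) = 1.135815
SE = √(1/(n1−3) + 1/(n2−3)) = √(1/156 + 1/18) = √(0.0064103 + 0.0555556) = √0.0619659 = 0.248930
z = (z1 − z2)/SE = (-0.867301 − 1.135815) / 0.248930 = -2.003116 / 0.248930 = -8.047

-8.047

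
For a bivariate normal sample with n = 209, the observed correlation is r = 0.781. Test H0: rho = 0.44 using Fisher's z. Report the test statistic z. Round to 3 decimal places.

8.263

z_r = atanh(0.781) = 1.047929,  z_0 = atanh(0.44) = 0.472231
SE = 1/√(n−3) = 1/√206 = 0.069673
z = (z_r − z_0)/SE = (1.047929 − 0.472231) / 0.069673 = 0.575698 / 0.069673 = 8.263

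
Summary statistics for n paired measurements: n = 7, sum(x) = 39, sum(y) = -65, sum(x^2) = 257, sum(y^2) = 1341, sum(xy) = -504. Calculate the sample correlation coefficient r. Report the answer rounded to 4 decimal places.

Numerator: nΣxy − (Σx)(Σy) = 7·(-504) − (39)(-65) = -993
Denominator: √[(nΣx²−(Σx)²)(nΣy²−(Σy)²)]
  nΣx²−(Σx)² = 7·257 − 1521 = 278;  nΣy²−(Σy)² = 7·1341 − 4225 = 5162
  √(278·5162) = √1435036 = 1197.9299
r = -993 / 1197.9299 = -0.8289

-0.8289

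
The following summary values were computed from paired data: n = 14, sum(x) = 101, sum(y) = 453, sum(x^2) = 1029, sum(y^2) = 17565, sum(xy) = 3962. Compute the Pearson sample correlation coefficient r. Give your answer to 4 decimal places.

Numerator: nΣxy − (Σx)(Σy) = 14·3962 − (101)(453) = 9715
Denominator: √[(nΣx²−(Σx)²)(nΣy²−(Σy)²)]
  nΣx²−(Σx)² = 14·1029 − 10201 = 4205;  nΣy²−(Σy)² = 14·17565 − 205209 = 40701
  √(4205·40701) = √171147705 = 13082.3433
r = 9715 / 13082.3433 = 0.7426

0.7426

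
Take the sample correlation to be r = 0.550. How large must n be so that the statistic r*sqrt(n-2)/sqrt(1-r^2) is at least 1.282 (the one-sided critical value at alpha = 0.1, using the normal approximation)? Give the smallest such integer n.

r√(n−2)/√(1−r²) ≥ 1.282  ⇔  n−2 ≥ (1.282)²·(1−r²)/r²
(1−r²)/r² = (1−0.302500)/0.302500 = 2.3058
n ≥ 2 + 1.643524·2.3058 = 2 + 3.7896 = 5.7896
⌈5.7896⌉ = 6

6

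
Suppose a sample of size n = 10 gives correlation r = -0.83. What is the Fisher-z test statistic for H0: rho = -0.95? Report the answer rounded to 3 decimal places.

z_r = atanh(-0.83) = -1.188136,  z_0 = atanh(-0.95) = -1.831781
SE = 1/√(n−3) = 1/√7 = 0.377964
z = (z_r − z_0)/SE = (-1.188136 − (-1.831781)) / 0.377964 = 0.643645 / 0.377964 = 1.703

1.703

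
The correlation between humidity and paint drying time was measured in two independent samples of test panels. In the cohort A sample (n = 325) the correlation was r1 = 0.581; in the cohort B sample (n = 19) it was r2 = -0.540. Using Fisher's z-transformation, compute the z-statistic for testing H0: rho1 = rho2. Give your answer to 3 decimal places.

z1 = atanh(0.581) = 0.663971,  z2 = atanh(-0.540) = -0.604156
SE = √(1/(n1−3) + 1/(n2−3)) = √(1/322 + 1/16) = √(0.0031056 + 0.0625000) = √0.0656056 = 0.256136
z = (z1 − z2)/SE = (0.663971 − (-0.604156)) / 0.256136 = 1.268127 / 0.256136 = 4.951

4.951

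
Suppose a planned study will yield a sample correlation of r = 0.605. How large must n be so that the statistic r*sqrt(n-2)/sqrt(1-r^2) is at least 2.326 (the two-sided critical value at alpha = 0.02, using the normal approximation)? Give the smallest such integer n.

Need r·√(n−2)/√(1−r²) ≥ 2.326
√(n−2) ≥ 2.326·√(1−0.366025) / 0.605 = 2.326·0.796225 / 0.605 = 3.0612
n−2 ≥ 9.3709  ⇒  n ≥ 11.3709
Smallest integer n = 12

12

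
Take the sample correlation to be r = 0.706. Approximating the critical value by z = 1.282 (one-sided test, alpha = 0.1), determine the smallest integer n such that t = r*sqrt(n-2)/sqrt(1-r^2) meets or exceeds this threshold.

Need r·√(n−2)/√(1−r²) ≥ 1.282
√(n−2) ≥ 1.282·√(1−0.498436) / 0.706 = 1.282·0.708212 / 0.706 = 1.2860
n−2 ≥ 1.6538  ⇒  n ≥ 3.6538
Smallest integer n = 4

4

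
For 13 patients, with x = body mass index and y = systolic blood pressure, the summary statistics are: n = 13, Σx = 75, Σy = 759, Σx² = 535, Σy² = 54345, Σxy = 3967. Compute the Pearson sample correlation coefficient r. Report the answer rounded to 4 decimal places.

S_xy = nΣxy − ΣxΣy = 13·3967 − 75·759 = 51571 − 56925 = -5354
S_xx = nΣx² − (Σx)² = 13·535 − 75² = 6955 − 5625 = 1330
S_yy = nΣy² − (Σy)² = 13·54345 − 759² = 706485 − 576081 = 130404
r = S_xy / √(S_xx·S_yy) = -5354 / √(1330·130404) = -5354 / √173437320 = -5354 / 13169.5604 = -0.4065

-0.4065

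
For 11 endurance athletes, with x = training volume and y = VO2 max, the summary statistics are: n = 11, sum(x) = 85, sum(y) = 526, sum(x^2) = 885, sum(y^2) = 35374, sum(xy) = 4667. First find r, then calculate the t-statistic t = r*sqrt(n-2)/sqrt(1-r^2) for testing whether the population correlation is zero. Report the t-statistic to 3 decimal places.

1.288

Numerator: nΣxy − (Σx)(Σy) = 11·4667 − (85)(526) = 6627
Denominator: √[(nΣx²−(Σx)²)(nΣy²−(Σy)²)]
  nΣx²−(Σx)² = 11·885 − 7225 = 2510;  nΣy²−(Σy)² = 11·35374 − 276676 = 112438
  √(2510·112438) = √282219380 = 16799.3863
r = 6627 / 16799.3863 = 0.3945
t = r·√(n−2)/√(1−r²) = 0.3945·√9 / √(1−0.155630) = 1.183500 / 0.918896 = 1.288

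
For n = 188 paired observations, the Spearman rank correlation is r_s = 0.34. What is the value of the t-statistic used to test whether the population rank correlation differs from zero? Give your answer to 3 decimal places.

4.931

t = r_s·√(n−2) / √(1−r_s²) with r_s = 0.34, n = 188
  = 0.34·√186 / √(1 − 0.1156)
  = 0.34·13.638182 / 0.940425
  = 4.636982 / 0.940425 = 4.931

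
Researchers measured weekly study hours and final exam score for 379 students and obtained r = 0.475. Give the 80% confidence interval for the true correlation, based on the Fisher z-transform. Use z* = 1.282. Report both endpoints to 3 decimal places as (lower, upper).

z_r = atanh(0.475) = 0.516508;  SE = 1/√(n−3) = 1/√376 = 0.051571
z-limits: 0.516508 ± 1.282·0.051571 = 0.516508 ± 0.066114 = [0.450394, 0.582622]
ρ-limits: (tanh 0.450394, tanh 0.582622) = (0.422, 0.525)

(0.422, 0.525)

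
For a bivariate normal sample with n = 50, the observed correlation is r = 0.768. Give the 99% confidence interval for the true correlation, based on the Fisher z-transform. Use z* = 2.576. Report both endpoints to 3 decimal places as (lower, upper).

(0.565, 0.883)

Fisher z: z_r = atanh(r) = ½·ln((1+0.768)/(1−0.768)) = 1.015433
SE(z) = 1/√(n−3) = 1/√47 = 0.145865
99% ⇒ z* = 2.576; margin = 2.576·0.145865 = 0.375748
CI on z-scale: (0.639685, 1.391181)
Back-transform: tanh(0.639685) = 0.564685, tanh(1.391181) = 0.883430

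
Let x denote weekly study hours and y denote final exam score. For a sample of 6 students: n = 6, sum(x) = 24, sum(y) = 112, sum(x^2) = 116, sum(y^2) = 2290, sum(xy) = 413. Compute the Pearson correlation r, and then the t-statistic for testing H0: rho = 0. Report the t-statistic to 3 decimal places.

S_xy = nΣxy − ΣxΣy = 6·413 − 24·112 = 2478 − 2688 = -210
S_xx = nΣx² − (Σx)² = 6·116 − 24² = 696 − 576 = 120
S_yy = nΣy² − (Σy)² = 6·2290 − 112² = 13740 − 12544 = 1196
r = S_xy / √(S_xx·S_yy) = -210 / √(120·1196) = -210 / √143520 = -210 / 378.8403 = -0.5543
t = r·√(n−2)/√(1−r²) = -0.5543·√4 / √(1−0.307248) = -1.108600 / 0.832317 = -1.332

-1.332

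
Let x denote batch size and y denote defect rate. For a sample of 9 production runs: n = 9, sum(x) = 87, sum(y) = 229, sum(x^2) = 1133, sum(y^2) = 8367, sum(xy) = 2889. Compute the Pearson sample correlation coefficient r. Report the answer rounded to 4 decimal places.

S_xy = nΣxy − ΣxΣy = 9·2889 − 87·229 = 26001 − 19923 = 6078
S_xx = nΣx² − (Σx)² = 9·1133 − 87² = 10197 − 7569 = 2628
S_yy = nΣy² − (Σy)² = 9·8367 − 229² = 75303 − 52441 = 22862
r = S_xy / √(S_xx·S_yy) = 6078 / √(2628·22862) = 6078 / √60081336 = 6078 / 7751.2151 = 0.7841

0.7841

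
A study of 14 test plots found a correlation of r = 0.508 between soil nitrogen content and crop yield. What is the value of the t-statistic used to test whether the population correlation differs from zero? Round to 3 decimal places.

1 − r² = 1 − 0.258064 = 0.741936;  √(1−r²) = 0.861357
√(n−2) = √12 = 3.464102
t = r·√(n−2)/√(1−r²) = 0.508 · 3.464102 / 0.861357 = 2.043

2.043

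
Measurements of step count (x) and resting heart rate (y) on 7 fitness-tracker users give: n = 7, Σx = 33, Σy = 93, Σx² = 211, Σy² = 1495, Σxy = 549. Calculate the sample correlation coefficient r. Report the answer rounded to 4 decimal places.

S_xy = nΣxy − ΣxΣy = 7·549 − 33·93 = 3843 − 3069 = 774
S_xx = nΣx² − (Σx)² = 7·211 − 33² = 1477 − 1089 = 388
S_yy = nΣy² − (Σy)² = 7·1495 − 93² = 10465 − 8649 = 1816
r = S_xy / √(S_xx·S_yy) = 774 / √(388·1816) = 774 / √704608 = 774 / 839.4093 = 0.9221

0.9221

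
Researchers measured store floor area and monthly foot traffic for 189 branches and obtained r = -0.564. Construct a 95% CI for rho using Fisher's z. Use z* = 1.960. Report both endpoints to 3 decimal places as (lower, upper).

(-0.654, -0.458)

z_r = atanh(-0.564) = -0.638680;  SE = 1/√(n−3) = 1/√186 = 0.073324
z-limits: -0.638680 ± 1.960·0.073324 = -0.638680 ± 0.143715 = [-0.782395, -0.494965]
ρ-limits: (tanh -0.782395, tanh -0.494965) = (-0.654, -0.458)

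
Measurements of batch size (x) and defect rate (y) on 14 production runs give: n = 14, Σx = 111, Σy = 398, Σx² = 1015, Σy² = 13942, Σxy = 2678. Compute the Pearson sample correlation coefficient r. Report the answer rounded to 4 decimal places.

-0.8021

Numerator: nΣxy − (Σx)(Σy) = 14·2678 − (111)(398) = -6686
Denominator: √[(nΣx²−(Σx)²)(nΣy²−(Σy)²)]
  nΣx²−(Σx)² = 14·1015 − 12321 = 1889;  nΣy²−(Σy)² = 14·13942 − 158404 = 36784
  √(1889·36784) = √69484976 = 8335.7649
r = -6686 / 8335.7649 = -0.8021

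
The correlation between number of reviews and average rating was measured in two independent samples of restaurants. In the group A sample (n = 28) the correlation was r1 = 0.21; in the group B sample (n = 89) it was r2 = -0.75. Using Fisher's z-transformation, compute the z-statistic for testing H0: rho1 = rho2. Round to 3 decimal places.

5.220

Fisher z-transforms: z1 = atanh(0.21) = 0.213171, z2 = atanh(-0.75) = -0.972955; difference d = 1.186126
Var(d) = 1/25 + 1/86 = 0.0400000 + 0.0116279 = 0.0516279
z = d/√Var(d) = 1.186126 / √0.0516279 = 1.186126 / 0.227218 = 5.220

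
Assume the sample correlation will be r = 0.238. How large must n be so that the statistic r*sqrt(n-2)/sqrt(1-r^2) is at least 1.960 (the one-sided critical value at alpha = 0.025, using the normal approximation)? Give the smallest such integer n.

Need r·√(n−2)/√(1−r²) ≥ 1.960
√(n−2) ≥ 1.960·√(1−0.056644) / 0.238 = 1.960·0.971265 / 0.238 = 7.9987
n−2 ≥ 63.9792  ⇒  n ≥ 65.9792
Smallest integer n = 66

66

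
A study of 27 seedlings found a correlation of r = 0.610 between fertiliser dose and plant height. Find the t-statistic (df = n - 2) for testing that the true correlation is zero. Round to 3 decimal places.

t = r·√(n−2) / √(1−r²) with r = 0.610, n = 27
  = 0.610·√25 / √(1 − 0.372100)
  = 0.610·5.000000 / 0.792401
  = 3.050000 / 0.792401 = 3.849

3.849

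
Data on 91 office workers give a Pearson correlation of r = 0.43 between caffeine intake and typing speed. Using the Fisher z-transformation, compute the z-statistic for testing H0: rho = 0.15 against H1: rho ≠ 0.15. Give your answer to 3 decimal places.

Fisher z: atanh(0.43) = 0.459897, atanh(0.15) = 0.151140
z = (z_r − z_0)·√(n−3) = (0.459897 − 0.151140)·√88 = 0.308757 · 9.380832 = 2.896

2.896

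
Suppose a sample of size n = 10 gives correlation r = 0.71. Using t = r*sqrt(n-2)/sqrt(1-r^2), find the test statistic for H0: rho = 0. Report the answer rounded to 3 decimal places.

2.852

t = r·√(n−2) / √(1−r²) with r = 0.71, n = 10
  = 0.71·√8 / √(1 − 0.5041)
  = 0.71·2.828427 / 0.704202
  = 2.008183 / 0.704202 = 2.852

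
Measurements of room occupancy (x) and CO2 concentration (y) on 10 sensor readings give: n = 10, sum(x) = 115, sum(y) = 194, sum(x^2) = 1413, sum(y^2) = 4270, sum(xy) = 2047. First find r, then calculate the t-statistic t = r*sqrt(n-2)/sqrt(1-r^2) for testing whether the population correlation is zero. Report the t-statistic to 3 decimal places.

Numerator: nΣxy − (Σx)(Σy) = 10·2047 − (115)(194) = -1840
Denominator: √[(nΣx²−(Σx)²)(nΣy²−(Σy)²)]
  nΣx²−(Σx)² = 10·1413 − 13225 = 905;  nΣy²−(Σy)² = 10·4270 − 37636 = 5064
  √(905·5064) = √4582920 = 2140.7756
r = -1840 / 2140.7756 = -0.8595
t = r·√(n−2)/√(1−r²) = -0.8595·√8 / √(1−0.738740) = -2.431033 / 0.511136 = -4.756

-4.756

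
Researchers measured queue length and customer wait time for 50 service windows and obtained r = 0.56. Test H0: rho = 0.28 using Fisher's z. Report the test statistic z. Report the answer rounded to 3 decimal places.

2.366

Fisher z: atanh(0.56) = 0.632833, atanh(0.28) = 0.287682
z = (z_r − z_0)·√(n−3) = (0.632833 − 0.287682)·√47 = 0.345151 · 6.855655 = 2.366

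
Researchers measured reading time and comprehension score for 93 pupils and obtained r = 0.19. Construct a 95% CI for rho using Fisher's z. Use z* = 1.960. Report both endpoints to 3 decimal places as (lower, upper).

(-0.014, 0.379)

z_r = atanh(0.19) = 0.192337;  SE = 1/√(n−3) = 1/√90 = 0.105409
z-limits: 0.192337 ± 1.960·0.105409 = 0.192337 ± 0.206602 = [-0.014265, 0.398939]
ρ-limits: (tanh -0.014265, tanh 0.398939) = (-0.014, 0.379)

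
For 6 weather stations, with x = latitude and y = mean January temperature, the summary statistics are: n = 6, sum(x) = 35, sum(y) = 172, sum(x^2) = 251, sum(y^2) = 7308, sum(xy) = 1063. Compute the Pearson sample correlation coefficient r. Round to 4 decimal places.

0.1788

S_xy = nΣxy − ΣxΣy = 6·1063 − 35·172 = 6378 − 6020 = 358
S_xx = nΣx² − (Σx)² = 6·251 − 35² = 1506 − 1225 = 281
S_yy = nΣy² − (Σy)² = 6·7308 − 172² = 43848 − 29584 = 14264
r = S_xy / √(S_xx·S_yy) = 358 / √(281·14264) = 358 / √4008184 = 358 / 2002.0450 = 0.1788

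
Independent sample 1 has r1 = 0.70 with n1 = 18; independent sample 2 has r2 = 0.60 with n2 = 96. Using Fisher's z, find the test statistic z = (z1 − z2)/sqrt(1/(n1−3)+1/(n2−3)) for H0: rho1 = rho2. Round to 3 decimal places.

Fisher z-transforms: z1 = atanh(0.70) = 0.867301, z2 = atanh(0.60) = 0.693147; difference d = 0.174154
Var(d) = 1/15 + 1/93 = 0.0666667 + 0.0107527 = 0.0774194
z = d/√Var(d) = 0.174154 / √0.0774194 = 0.174154 / 0.278243 = 0.626

0.626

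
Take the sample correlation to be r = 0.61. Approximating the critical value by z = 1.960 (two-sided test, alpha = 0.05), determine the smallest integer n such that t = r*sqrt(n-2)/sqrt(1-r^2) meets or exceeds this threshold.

9

r√(n−2)/√(1−r²) ≥ 1.960  ⇔  n−2 ≥ (1.960)²·(1−r²)/r²
(1−r²)/r² = (1−0.3721)/0.3721 = 1.6874
n ≥ 2 + 3.8416·1.6874 = 2 + 6.4823 = 8.4823
⌈8.4823⌉ = 9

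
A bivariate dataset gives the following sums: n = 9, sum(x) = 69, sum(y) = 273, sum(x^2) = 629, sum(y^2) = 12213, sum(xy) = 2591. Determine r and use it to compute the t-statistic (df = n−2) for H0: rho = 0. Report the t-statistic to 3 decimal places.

3.458

Numerator: nΣxy − (Σx)(Σy) = 9·2591 − (69)(273) = 4482
Denominator: √[(nΣx²−(Σx)²)(nΣy²−(Σy)²)]
  nΣx²−(Σx)² = 9·629 − 4761 = 900;  nΣy²−(Σy)² = 9·12213 − 74529 = 35388
  √(900·35388) = √31849200 = 5643.5095
r = 4482 / 5643.5095 = 0.7942
t = r·√(n−2)/√(1−r²) = 0.7942·√7 / √(1−0.630754) = 2.101256 / 0.607656 = 3.458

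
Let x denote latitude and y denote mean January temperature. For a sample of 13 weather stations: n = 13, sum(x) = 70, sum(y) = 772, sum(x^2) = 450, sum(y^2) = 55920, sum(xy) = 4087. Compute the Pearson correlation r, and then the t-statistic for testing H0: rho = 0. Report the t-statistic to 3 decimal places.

S_xy = nΣxy − ΣxΣy = 13·4087 − 70·772 = 53131 − 54040 = -909
S_xx = nΣx² − (Σx)² = 13·450 − 70² = 5850 − 4900 = 950
S_yy = nΣy² − (Σy)² = 13·55920 − 772² = 726960 − 595984 = 130976
r = S_xy / √(S_xx·S_yy) = -909 / √(950·130976) = -909 / √124427200 = -909 / 11154.6941 = -0.0815
t = r·√(n−2)/√(1−r²) = -0.0815·√11 / √(1−0.006642) = -0.270305 / 0.996673 = -0.271

-0.271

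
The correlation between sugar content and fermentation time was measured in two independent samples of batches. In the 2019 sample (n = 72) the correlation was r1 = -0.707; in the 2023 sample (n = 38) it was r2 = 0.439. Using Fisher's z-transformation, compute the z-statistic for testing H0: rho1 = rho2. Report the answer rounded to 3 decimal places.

-6.516

z1 = atanh(-0.707) = -0.881160,  z2 = atanh(0.439) = 0.470991
SE = √(1/(n1−3) + 1/(n2−3)) = √(1/69 + 1/35) = √(0.0144928 + 0.0285714) = √0.0430642 = 0.207519
z = (z1 − z2)/SE = (-0.881160 − 0.470991) / 0.207519 = -1.352151 / 0.207519 = -6.516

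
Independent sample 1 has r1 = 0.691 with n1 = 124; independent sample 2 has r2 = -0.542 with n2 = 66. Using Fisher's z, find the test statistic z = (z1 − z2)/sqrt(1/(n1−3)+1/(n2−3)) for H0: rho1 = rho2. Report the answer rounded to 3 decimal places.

9.377

Fisher z-transforms: z1 = atanh(0.691) = 0.849867, z2 = atanh(-0.542) = -0.606983; difference d = 1.456850
Var(d) = 1/121 + 1/63 = 0.0082645 + 0.0158730 = 0.0241375
z = d/√Var(d) = 1.456850 / √0.0241375 = 1.456850 / 0.155362 = 9.377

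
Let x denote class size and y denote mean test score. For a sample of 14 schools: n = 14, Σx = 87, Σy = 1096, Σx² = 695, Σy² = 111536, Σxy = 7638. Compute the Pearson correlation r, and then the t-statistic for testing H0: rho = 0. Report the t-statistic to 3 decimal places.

1.580

S_xy = nΣxy − ΣxΣy = 14·7638 − 87·1096 = 106932 − 95352 = 11580
S_xx = nΣx² − (Σx)² = 14·695 − 87² = 9730 − 7569 = 2161
S_yy = nΣy² − (Σy)² = 14·111536 − 1096² = 1561504 − 1201216 = 360288
r = S_xy / √(S_xx·S_yy) = 11580 / √(2161·360288) = 11580 / √778582368 = 11580 / 27903.0889 = 0.4150
t = r·√(n−2)/√(1−r²) = 0.4150·√12 / √(1−0.172225) = 1.437602 / 0.909821 = 1.580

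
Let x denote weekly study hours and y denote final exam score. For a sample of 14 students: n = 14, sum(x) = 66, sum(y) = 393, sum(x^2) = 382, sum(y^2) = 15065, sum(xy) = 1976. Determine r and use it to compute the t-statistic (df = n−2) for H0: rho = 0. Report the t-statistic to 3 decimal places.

0.821

S_xy = nΣxy − ΣxΣy = 14·1976 − 66·393 = 27664 − 25938 = 1726
S_xx = nΣx² − (Σx)² = 14·382 − 66² = 5348 − 4356 = 992
S_yy = nΣy² − (Σy)² = 14·15065 − 393² = 210910 − 154449 = 56461
r = S_xy / √(S_xx·S_yy) = 1726 / √(992·56461) = 1726 / √56009312 = 1726 / 7483.9369 = 0.2306
t = r·√(n−2)/√(1−r²) = 0.2306·√12 / √(1−0.053176) = 0.798822 / 0.973049 = 0.821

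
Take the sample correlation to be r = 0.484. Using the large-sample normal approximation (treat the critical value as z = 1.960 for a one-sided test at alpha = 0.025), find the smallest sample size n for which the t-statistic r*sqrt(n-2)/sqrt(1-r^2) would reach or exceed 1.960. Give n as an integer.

15

r√(n−2)/√(1−r²) ≥ 1.960  ⇔  n−2 ≥ (1.960)²·(1−r²)/r²
(1−r²)/r² = (1−0.234256)/0.234256 = 3.2688
n ≥ 2 + 3.8416·3.2688 = 2 + 12.5574 = 14.5574
⌈14.5574⌉ = 15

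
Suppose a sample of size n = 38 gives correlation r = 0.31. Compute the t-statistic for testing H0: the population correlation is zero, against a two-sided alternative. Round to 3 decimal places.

1.956

1 − r² = 1 − 0.0961 = 0.9039;  √(1−r²) = 0.950737
√(n−2) = √36 = 6.000000
t = r·√(n−2)/√(1−r²) = 0.31 · 6.000000 / 0.950737 = 1.956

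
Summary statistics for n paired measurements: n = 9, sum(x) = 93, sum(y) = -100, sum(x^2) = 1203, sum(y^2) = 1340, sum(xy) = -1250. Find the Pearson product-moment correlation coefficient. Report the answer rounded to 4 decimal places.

-0.9206

Numerator: nΣxy − (Σx)(Σy) = 9·(-1250) − (93)(-100) = -1950
Denominator: √[(nΣx²−(Σx)²)(nΣy²−(Σy)²)]
  nΣx²−(Σx)² = 9·1203 − 8649 = 2178;  nΣy²−(Σy)² = 9·1340 − 10000 = 2060
  √(2178·2060) = √4486680 = 2118.1785
r = -1950 / 2118.1785 = -0.9206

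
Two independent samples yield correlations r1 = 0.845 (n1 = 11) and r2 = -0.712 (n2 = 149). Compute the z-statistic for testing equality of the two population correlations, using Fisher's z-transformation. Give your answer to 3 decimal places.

Fisher z-transforms: z1 = atanh(0.845) = 1.238405, z2 = atanh(-0.712) = -0.891229; difference d = 2.129634
Var(d) = 1/8 + 1/146 = 0.1250000 + 0.0068493 = 0.1318493
z = d/√Var(d) = 2.129634 / √0.1318493 = 2.129634 / 0.363111 = 5.865

5.865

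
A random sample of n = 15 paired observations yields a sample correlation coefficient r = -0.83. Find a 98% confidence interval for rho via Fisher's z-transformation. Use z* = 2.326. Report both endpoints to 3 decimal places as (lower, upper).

(-0.953, -0.475)

Fisher z: z_r = atanh(r) = ½·ln((1+(-0.83))/(1−(-0.83))) = -1.188136
SE(z) = 1/√(n−3) = 1/√12 = 0.288675
98% ⇒ z* = 2.326; margin = 2.326·0.288675 = 0.671458
CI on z-scale: (-1.859594, -0.516678)
Back-transform: tanh(-1.859594) = -0.952641, tanh(-0.516678) = -0.475132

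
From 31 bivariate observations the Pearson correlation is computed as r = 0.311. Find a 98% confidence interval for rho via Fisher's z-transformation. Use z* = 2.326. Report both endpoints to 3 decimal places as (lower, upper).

Fisher z: z_r = atanh(r) = ½·ln((1+0.311)/(1−0.311)) = 0.321652
SE(z) = 1/√(n−3) = 1/√28 = 0.188982
98% ⇒ z* = 2.326; margin = 2.326·0.188982 = 0.439572
CI on z-scale: (-0.117920, 0.761224)
Back-transform: tanh(-0.117920) = -0.117376, tanh(0.761224) = 0.641797

(-0.117, 0.642)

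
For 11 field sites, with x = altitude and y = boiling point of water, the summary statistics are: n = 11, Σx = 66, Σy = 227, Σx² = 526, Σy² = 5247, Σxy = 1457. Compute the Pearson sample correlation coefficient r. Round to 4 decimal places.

S_xy = nΣxy − ΣxΣy = 11·1457 − 66·227 = 16027 − 14982 = 1045
S_xx = nΣx² − (Σx)² = 11·526 − 66² = 5786 − 4356 = 1430
S_yy = nΣy² − (Σy)² = 11·5247 − 227² = 57717 − 51529 = 6188
r = S_xy / √(S_xx·S_yy) = 1045 / √(1430·6188) = 1045 / √8848840 = 1045 / 2974.7000 = 0.3513

0.3513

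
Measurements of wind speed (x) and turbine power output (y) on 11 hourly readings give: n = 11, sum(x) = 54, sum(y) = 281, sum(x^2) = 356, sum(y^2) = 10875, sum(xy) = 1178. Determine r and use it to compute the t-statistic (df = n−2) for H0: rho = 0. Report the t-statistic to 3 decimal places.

Numerator: nΣxy − (Σx)(Σy) = 11·1178 − (54)(281) = -2216
Denominator: √[(nΣx²−(Σx)²)(nΣy²−(Σy)²)]
  nΣx²−(Σx)² = 11·356 − 2916 = 1000;  nΣy²−(Σy)² = 11·10875 − 78961 = 40664
  √(1000·40664) = √40664000 = 6376.8331
r = -2216 / 6376.8331 = -0.3475
t = r·√(n−2)/√(1−r²) = -0.3475·√9 / √(1−0.120756) = -1.042500 / 0.937680 = -1.112

-1.112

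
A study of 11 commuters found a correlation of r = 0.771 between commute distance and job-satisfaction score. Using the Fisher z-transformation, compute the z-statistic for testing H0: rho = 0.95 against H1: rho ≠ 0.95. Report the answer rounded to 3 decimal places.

Fisher z: atanh(0.771) = 1.022789, atanh(0.95) = 1.831781
z = (z_r − z_0)·√(n−3) = (1.022789 − 1.831781)·√8 = -0.808992 · 2.828427 = -2.288

-2.288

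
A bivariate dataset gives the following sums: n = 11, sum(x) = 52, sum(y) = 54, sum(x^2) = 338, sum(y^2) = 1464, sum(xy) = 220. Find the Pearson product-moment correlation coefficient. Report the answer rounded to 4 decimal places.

Numerator: nΣxy − (Σx)(Σy) = 11·220 − (52)(54) = -388
Denominator: √[(nΣx²−(Σx)²)(nΣy²−(Σy)²)]
  nΣx²−(Σx)² = 11·338 − 2704 = 1014;  nΣy²−(Σy)² = 11·1464 − 2916 = 13188
  √(1014·13188) = √13372632 = 3656.8609
r = -388 / 3656.8609 = -0.1061

-0.1061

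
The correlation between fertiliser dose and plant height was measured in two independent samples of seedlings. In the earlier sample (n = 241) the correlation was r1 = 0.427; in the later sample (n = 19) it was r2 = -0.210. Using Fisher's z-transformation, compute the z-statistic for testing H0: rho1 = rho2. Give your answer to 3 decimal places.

z1 = atanh(0.427) = 0.456222,  z2 = atanh(-0.210) = -0.213171
SE = √(1/(n1−3) + 1/(n2−3)) = √(1/238 + 1/16) = √(0.0042017 + 0.0625000) = √0.0667017 = 0.258267
z = (z1 − z2)/SE = (0.456222 − (-0.213171)) / 0.258267 = 0.669393 / 0.258267 = 2.592

2.592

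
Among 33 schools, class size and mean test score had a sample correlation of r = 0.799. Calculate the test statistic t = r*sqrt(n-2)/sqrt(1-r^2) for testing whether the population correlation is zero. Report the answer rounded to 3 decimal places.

1 − r² = 1 − 0.638401 = 0.361599;  √(1−r²) = 0.601331
√(n−2) = √31 = 5.567764
t = r·√(n−2)/√(1−r²) = 0.799 · 5.567764 / 0.601331 = 7.398

7.398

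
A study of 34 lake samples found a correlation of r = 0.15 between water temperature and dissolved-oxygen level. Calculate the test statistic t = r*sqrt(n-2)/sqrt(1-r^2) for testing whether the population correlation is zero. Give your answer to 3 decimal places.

1 − r² = 1 − 0.0225 = 0.9775;  √(1−r²) = 0.988686
√(n−2) = √32 = 5.656854
t = r·√(n−2)/√(1−r²) = 0.15 · 5.656854 / 0.988686 = 0.858

0.858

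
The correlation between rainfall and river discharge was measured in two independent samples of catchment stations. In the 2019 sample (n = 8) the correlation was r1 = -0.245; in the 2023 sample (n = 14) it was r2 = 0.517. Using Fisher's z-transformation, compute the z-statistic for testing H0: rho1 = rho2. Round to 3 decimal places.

Fisher z-transforms: z1 = atanh(-0.245) = -0.250087, z2 = atanh(0.517) = 0.572237; difference d = -0.822324
Var(d) = 1/5 + 1/11 = 0.2000000 + 0.0909091 = 0.2909091
z = d/√Var(d) = -0.822324 / √0.2909091 = -0.822324 / 0.539360 = -1.525

-1.525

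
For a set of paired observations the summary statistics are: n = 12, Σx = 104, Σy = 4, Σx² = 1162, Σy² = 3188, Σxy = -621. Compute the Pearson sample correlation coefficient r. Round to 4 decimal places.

Numerator: nΣxy − (Σx)(Σy) = 12·(-621) − (104)(4) = -7868
Denominator: √[(nΣx²−(Σx)²)(nΣy²−(Σy)²)]
  nΣx²−(Σx)² = 12·1162 − 10816 = 3128;  nΣy²−(Σy)² = 12·3188 − 16 = 38240
  √(3128·38240) = √119614720 = 10936.8515
r = -7868 / 10936.8515 = -0.7194

-0.7194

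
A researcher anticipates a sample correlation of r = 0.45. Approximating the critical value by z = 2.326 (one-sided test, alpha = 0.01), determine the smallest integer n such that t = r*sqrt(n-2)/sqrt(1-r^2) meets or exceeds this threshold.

r√(n−2)/√(1−r²) ≥ 2.326  ⇔  n−2 ≥ (2.326)²·(1−r²)/r²
(1−r²)/r² = (1−0.2025)/0.2025 = 3.9383
n ≥ 2 + 5.410276·3.9383 = 2 + 21.3073 = 23.3073
⌈23.3073⌉ = 24

24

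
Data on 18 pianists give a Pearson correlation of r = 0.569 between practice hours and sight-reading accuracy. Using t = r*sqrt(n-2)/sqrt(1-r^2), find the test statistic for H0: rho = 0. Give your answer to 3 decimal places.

2.768

1 − r² = 1 − 0.323761 = 0.676239;  √(1−r²) = 0.822338
√(n−2) = √16 = 4.000000
t = r·√(n−2)/√(1−r²) = 0.569 · 4.000000 / 0.822338 = 2.768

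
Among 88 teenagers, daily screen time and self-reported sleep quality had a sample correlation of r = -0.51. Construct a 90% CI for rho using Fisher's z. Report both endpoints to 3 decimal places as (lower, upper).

Fisher z: z_r = atanh(r) = ½·ln((1+(-0.51))/(1−(-0.51))) = -0.562730
SE(z) = 1/√(n−3) = 1/√85 = 0.108465
90% ⇒ z* = 1.645; margin = 1.645·0.108465 = 0.178425
CI on z-scale: (-0.741155, -0.384305)
Back-transform: tanh(-0.741155) = -0.629842, tanh(-0.384305) = -0.366440

(-0.630, -0.366)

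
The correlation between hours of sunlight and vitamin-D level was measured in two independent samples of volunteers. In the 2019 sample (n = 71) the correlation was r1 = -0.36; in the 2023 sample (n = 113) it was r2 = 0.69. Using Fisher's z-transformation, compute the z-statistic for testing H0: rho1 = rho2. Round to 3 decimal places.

Fisher z-transforms: z1 = atanh(-0.36) = -0.376886, z2 = atanh(0.69) = 0.847956; difference d = -1.224842
Var(d) = 1/68 + 1/110 = 0.0147059 + 0.0090909 = 0.0237968
z = d/√Var(d) = -1.224842 / √0.0237968 = -1.224842 / 0.154262 = -7.940

-7.940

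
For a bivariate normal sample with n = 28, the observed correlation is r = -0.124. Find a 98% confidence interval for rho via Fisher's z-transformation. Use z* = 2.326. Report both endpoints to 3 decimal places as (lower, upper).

(-0.530, 0.328)

z_r = atanh(-0.124) = -0.124641;  SE = 1/√(n−3) = 1/√25 = 0.200000
z-limits: -0.124641 ± 2.326·0.200000 = -0.124641 ± 0.465200 = [-0.589841, 0.340559]
ρ-limits: (tanh -0.589841, tanh 0.340559) = (-0.530, 0.328)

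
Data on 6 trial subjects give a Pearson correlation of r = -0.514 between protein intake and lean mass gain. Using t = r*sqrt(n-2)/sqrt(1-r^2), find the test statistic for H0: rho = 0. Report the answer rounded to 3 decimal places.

-1.198

1 − r² = 1 − 0.264196 = 0.735804;  √(1−r²) = 0.857790
√(n−2) = √4 = 2.000000
t = r·√(n−2)/√(1−r²) = -0.514 · 2.000000 / 0.857790 = -1.198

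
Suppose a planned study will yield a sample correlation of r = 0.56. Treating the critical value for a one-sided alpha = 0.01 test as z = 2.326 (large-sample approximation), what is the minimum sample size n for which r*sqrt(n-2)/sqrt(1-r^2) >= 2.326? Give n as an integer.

14

Need r·√(n−2)/√(1−r²) ≥ 2.326
√(n−2) ≥ 2.326·√(1−0.3136) / 0.56 = 2.326·0.828493 / 0.56 = 3.4412
n−2 ≥ 11.8419  ⇒  n ≥ 13.8419
Smallest integer n = 14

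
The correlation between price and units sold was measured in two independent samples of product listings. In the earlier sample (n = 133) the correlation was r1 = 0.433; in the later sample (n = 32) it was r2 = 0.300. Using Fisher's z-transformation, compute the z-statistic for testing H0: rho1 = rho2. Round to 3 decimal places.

Fisher z-transforms: z1 = atanh(0.433) = 0.463583, z2 = atanh(0.300) = 0.309520; difference d = 0.154063
Var(d) = 1/130 + 1/29 = 0.0076923 + 0.0344828 = 0.0421751
z = d/√Var(d) = 0.154063 / √0.0421751 = 0.154063 / 0.205366 = 0.750

0.750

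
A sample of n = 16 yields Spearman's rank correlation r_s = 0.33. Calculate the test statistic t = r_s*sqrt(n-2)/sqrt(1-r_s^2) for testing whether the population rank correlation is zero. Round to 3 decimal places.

t = r_s·√(n−2) / √(1−r_s²) with r_s = 0.33, n = 16
  = 0.33·√14 / √(1 − 0.1089)
  = 0.33·3.741657 / 0.943981
  = 1.234747 / 0.943981 = 1.308

1.308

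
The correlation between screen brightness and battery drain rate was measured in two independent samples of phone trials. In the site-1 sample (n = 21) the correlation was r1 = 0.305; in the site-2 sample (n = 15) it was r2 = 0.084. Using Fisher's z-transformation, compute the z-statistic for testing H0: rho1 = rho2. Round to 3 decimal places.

Fisher z-transforms: z1 = atanh(0.305) = 0.315023, z2 = atanh(0.084) = 0.084198; difference d = 0.230825
Var(d) = 1/18 + 1/12 = 0.0555556 + 0.0833333 = 0.1388889
z = d/√Var(d) = 0.230825 / √0.1388889 = 0.230825 / 0.372678 = 0.619

0.619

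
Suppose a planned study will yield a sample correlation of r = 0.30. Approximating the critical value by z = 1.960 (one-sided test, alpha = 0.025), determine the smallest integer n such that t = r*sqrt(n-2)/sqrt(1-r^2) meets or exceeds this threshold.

41

Need r·√(n−2)/√(1−r²) ≥ 1.960
√(n−2) ≥ 1.960·√(1−0.0900) / 0.30 = 1.960·0.953939 / 0.30 = 6.2324
n−2 ≥ 38.8428  ⇒  n ≥ 40.8428
Smallest integer n = 41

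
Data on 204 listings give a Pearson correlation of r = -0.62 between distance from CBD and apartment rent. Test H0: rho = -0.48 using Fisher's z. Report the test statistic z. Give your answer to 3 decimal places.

-2.864

z_r = atanh(-0.62) = -0.725005,  z_0 = atanh(-0.48) = -0.522984
SE = 1/√(n−3) = 1/√201 = 0.070535
z = (z_r − z_0)/SE = (-0.725005 − (-0.522984)) / 0.070535 = -0.202021 / 0.070535 = -2.864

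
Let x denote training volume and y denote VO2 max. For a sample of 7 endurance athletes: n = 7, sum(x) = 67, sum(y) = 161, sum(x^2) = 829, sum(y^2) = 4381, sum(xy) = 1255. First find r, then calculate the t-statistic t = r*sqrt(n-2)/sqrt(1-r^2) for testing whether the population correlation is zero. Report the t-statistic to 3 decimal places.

Numerator: nΣxy − (Σx)(Σy) = 7·1255 − (67)(161) = -2002
Denominator: √[(nΣx²−(Σx)²)(nΣy²−(Σy)²)]
  nΣx²−(Σx)² = 7·829 − 4489 = 1314;  nΣy²−(Σy)² = 7·4381 − 25921 = 4746
  √(1314·4746) = √6236244 = 2497.2473
r = -2002 / 2497.2473 = -0.8017
t = r·√(n−2)/√(1−r²) = -0.8017·√5 / √(1−0.642723) = -1.792656 / 0.597727 = -2.999

-2.999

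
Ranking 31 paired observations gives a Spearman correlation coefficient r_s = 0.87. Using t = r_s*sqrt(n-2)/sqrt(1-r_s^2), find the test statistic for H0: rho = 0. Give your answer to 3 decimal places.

9.502

t = r_s·√(n−2) / √(1−r_s²) with r_s = 0.87, n = 31
  = 0.87·√29 / √(1 − 0.7569)
  = 0.87·5.385165 / 0.493052
  = 4.685094 / 0.493052 = 9.502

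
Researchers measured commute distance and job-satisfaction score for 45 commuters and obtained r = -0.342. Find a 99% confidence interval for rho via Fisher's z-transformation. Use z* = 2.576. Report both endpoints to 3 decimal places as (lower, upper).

(-0.637, 0.041)

z_r = atanh(-0.342) = -0.356356;  SE = 1/√(n−3) = 1/√42 = 0.154303
z-limits: -0.356356 ± 2.576·0.154303 = -0.356356 ± 0.397485 = [-0.753841, 0.041129]
ρ-limits: (tanh -0.753841, tanh 0.041129) = (-0.637, 0.041)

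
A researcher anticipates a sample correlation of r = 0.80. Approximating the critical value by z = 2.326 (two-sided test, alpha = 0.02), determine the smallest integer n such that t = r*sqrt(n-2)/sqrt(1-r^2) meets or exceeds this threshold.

Need r·√(n−2)/√(1−r²) ≥ 2.326
√(n−2) ≥ 2.326·√(1−0.6400) / 0.80 = 2.326·0.600000 / 0.80 = 1.7445
n−2 ≥ 3.0433  ⇒  n ≥ 5.0433
Smallest integer n = 6

6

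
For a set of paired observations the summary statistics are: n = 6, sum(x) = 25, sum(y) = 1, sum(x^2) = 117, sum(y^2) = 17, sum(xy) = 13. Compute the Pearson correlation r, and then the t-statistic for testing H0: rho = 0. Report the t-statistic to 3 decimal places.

1.504

S_xy = nΣxy − ΣxΣy = 6·13 − 25·1 = 78 − 25 = 53
S_xx = nΣx² − (Σx)² = 6·117 − 25² = 702 − 625 = 77
S_yy = nΣy² − (Σy)² = 6·17 − 1² = 102 − 1 = 101
r = S_xy / √(S_xx·S_yy) = 53 / √(77·101) = 53 / √7777 = 53 / 88.1873 = 0.6010
t = r·√(n−2)/√(1−r²) = 0.6010·√4 / √(1−0.361201) = 1.202000 / 0.799249 = 1.504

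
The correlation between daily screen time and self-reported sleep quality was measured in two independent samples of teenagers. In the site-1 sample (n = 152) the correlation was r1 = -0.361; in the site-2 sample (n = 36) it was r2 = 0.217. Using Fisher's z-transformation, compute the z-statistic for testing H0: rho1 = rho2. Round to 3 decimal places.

-3.111

Fisher z-transforms: z1 = atanh(-0.361) = -0.378035, z2 = atanh(0.217) = 0.220506; difference d = -0.598541
Var(d) = 1/149 + 1/33 = 0.0067114 + 0.0303030 = 0.0370144
z = d/√Var(d) = -0.598541 / √0.0370144 = -0.598541 / 0.192391 = -3.111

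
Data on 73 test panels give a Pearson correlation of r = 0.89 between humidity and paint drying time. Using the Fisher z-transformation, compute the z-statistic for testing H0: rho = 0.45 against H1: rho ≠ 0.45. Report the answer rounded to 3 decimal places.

Fisher z: atanh(0.89) = 1.421926, atanh(0.45) = 0.484700
z = (z_r − z_0)·√(n−3) = (1.421926 − 0.484700)·√70 = 0.937226 · 8.366600 = 7.841

7.841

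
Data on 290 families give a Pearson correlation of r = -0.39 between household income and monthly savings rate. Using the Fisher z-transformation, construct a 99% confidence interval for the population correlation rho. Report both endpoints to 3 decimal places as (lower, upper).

Fisher z: z_r = atanh(r) = ½·ln((1+(-0.39))/(1−(-0.39))) = -0.411800
SE(z) = 1/√(n−3) = 1/√287 = 0.059028
99% ⇒ z* = 2.576; margin = 2.576·0.059028 = 0.152056
CI on z-scale: (-0.563856, -0.259744)
Back-transform: tanh(-0.563856) = -0.510833, tanh(-0.259744) = -0.254056

(-0.511, -0.254)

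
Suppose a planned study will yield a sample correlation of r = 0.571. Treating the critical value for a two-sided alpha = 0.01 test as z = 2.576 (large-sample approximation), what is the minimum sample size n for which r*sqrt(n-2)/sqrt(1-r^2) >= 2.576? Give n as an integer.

Need r·√(n−2)/√(1−r²) ≥ 2.576
√(n−2) ≥ 2.576·√(1−0.326041) / 0.571 = 2.576·0.820950 / 0.571 = 3.7036
n−2 ≥ 13.7167  ⇒  n ≥ 15.7167
Smallest integer n = 16

16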